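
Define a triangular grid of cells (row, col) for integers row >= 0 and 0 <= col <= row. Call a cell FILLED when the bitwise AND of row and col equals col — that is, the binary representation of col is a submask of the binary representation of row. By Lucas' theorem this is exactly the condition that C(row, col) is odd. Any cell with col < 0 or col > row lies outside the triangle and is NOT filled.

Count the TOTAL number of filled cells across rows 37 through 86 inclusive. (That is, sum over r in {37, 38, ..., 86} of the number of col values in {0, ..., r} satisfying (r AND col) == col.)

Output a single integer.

Answer: 702

Derivation:
r37=100101 pc3: +8 =8
r38=100110 pc3: +8 =16
r39=100111 pc4: +16 =32
r40=101000 pc2: +4 =36
r41=101001 pc3: +8 =44
r42=101010 pc3: +8 =52
r43=101011 pc4: +16 =68
r44=101100 pc3: +8 =76
r45=101101 pc4: +16 =92
r46=101110 pc4: +16 =108
r47=101111 pc5: +32 =140
r48=110000 pc2: +4 =144
r49=110001 pc3: +8 =152
r50=110010 pc3: +8 =160
r51=110011 pc4: +16 =176
r52=110100 pc3: +8 =184
r53=110101 pc4: +16 =200
r54=110110 pc4: +16 =216
r55=110111 pc5: +32 =248
r56=111000 pc3: +8 =256
r57=111001 pc4: +16 =272
r58=111010 pc4: +16 =288
r59=111011 pc5: +32 =320
r60=111100 pc4: +16 =336
r61=111101 pc5: +32 =368
r62=111110 pc5: +32 =400
r63=111111 pc6: +64 =464
r64=1000000 pc1: +2 =466
r65=1000001 pc2: +4 =470
r66=1000010 pc2: +4 =474
r67=1000011 pc3: +8 =482
r68=1000100 pc2: +4 =486
r69=1000101 pc3: +8 =494
r70=1000110 pc3: +8 =502
r71=1000111 pc4: +16 =518
r72=1001000 pc2: +4 =522
r73=1001001 pc3: +8 =530
r74=1001010 pc3: +8 =538
r75=1001011 pc4: +16 =554
r76=1001100 pc3: +8 =562
r77=1001101 pc4: +16 =578
r78=1001110 pc4: +16 =594
r79=1001111 pc5: +32 =626
r80=1010000 pc2: +4 =630
r81=1010001 pc3: +8 =638
r82=1010010 pc3: +8 =646
r83=1010011 pc4: +16 =662
r84=1010100 pc3: +8 =670
r85=1010101 pc4: +16 =686
r86=1010110 pc4: +16 =702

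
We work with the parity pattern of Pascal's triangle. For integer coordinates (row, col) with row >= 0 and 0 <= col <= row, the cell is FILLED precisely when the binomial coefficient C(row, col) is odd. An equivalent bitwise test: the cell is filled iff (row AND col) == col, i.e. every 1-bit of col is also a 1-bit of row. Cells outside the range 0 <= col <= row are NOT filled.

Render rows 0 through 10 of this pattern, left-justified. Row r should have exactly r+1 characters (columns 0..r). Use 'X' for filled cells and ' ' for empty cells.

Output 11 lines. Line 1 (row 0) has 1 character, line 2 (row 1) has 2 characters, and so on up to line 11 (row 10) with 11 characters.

r0=0: X
r1=1: XX
r2=10: X X
r3=11: XXXX
r4=100: X   X
r5=101: XX  XX
r6=110: X X X X
r7=111: XXXXXXXX
r8=1000: X       X
r9=1001: XX      XX
r10=1010: X X     X X

Answer: X
XX
X X
XXXX
X   X
XX  XX
X X X X
XXXXXXXX
X       X
XX      XX
X X     X X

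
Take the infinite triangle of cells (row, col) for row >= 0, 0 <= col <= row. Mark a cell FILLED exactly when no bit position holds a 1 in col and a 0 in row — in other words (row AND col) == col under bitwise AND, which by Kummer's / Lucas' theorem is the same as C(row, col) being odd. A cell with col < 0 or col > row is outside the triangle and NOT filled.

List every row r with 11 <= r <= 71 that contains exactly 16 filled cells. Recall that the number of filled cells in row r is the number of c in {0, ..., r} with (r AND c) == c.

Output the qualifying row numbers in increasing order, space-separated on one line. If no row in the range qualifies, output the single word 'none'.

Row r has 2^popcount(r) filled cells, so we need popcount(r) = log2(16) = 4.
Scan r = 11..71 and keep those with exactly 4 one-bits:
r=11=1011 popcount=3 -> skip
r=12=1100 popcount=2 -> skip
r=13=1101 popcount=3 -> skip
r=14=1110 popcount=3 -> skip
r=15=1111 popcount=4 -> KEEP
r=16=10000 popcount=1 -> skip
r=17=10001 popcount=2 -> skip
r=18=10010 popcount=2 -> skip
r=19=10011 popcount=3 -> skip
r=20=10100 popcount=2 -> skip
r=21=10101 popcount=3 -> skip
r=22=10110 popcount=3 -> skip
r=23=10111 popcount=4 -> KEEP
r=24=11000 popcount=2 -> skip
r=25=11001 popcount=3 -> skip
r=26=11010 popcount=3 -> skip
r=27=11011 popcount=4 -> KEEP
r=28=11100 popcount=3 -> skip
r=29=11101 popcount=4 -> KEEP
r=30=11110 popcount=4 -> KEEP
r=31=11111 popcount=5 -> skip
r=32=100000 popcount=1 -> skip
r=33=100001 popcount=2 -> skip
r=34=100010 popcount=2 -> skip
r=35=100011 popcount=3 -> skip
r=36=100100 popcount=2 -> skip
r=37=100101 popcount=3 -> skip
r=38=100110 popcount=3 -> skip
r=39=100111 popcount=4 -> KEEP
r=40=101000 popcount=2 -> skip
r=41=101001 popcount=3 -> skip
r=42=101010 popcount=3 -> skip
r=43=101011 popcount=4 -> KEEP
r=44=101100 popcount=3 -> skip
r=45=101101 popcount=4 -> KEEP
r=46=101110 popcount=4 -> KEEP
r=47=101111 popcount=5 -> skip
r=48=110000 popcount=2 -> skip
r=49=110001 popcount=3 -> skip
r=50=110010 popcount=3 -> skip
r=51=110011 popcount=4 -> KEEP
r=52=110100 popcount=3 -> skip
r=53=110101 popcount=4 -> KEEP
r=54=110110 popcount=4 -> KEEP
r=55=110111 popcount=5 -> skip
r=56=111000 popcount=3 -> skip
r=57=111001 popcount=4 -> KEEP
r=58=111010 popcount=4 -> KEEP
r=59=111011 popcount=5 -> skip
r=60=111100 popcount=4 -> KEEP
r=61=111101 popcount=5 -> skip
r=62=111110 popcount=5 -> skip
r=63=111111 popcount=6 -> skip
r=64=1000000 popcount=1 -> skip
r=65=1000001 popcount=2 -> skip
r=66=1000010 popcount=2 -> skip
r=67=1000011 popcount=3 -> skip
r=68=1000100 popcount=2 -> skip
r=69=1000101 popcount=3 -> skip
r=70=1000110 popcount=3 -> skip
r=71=1000111 popcount=4 -> KEEP
Kept rows: 15 23 27 29 30 39 43 45 46 51 53 54 57 58 60 71

Answer: 15 23 27 29 30 39 43 45 46 51 53 54 57 58 60 71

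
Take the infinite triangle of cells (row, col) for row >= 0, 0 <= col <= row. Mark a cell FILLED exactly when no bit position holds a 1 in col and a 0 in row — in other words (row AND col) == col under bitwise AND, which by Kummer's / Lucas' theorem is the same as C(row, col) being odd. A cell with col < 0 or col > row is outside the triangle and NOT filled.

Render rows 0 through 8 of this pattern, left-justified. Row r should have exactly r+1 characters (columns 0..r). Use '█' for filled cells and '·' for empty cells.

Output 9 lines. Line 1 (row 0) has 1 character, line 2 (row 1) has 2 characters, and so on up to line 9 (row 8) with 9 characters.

r0=0: █
r1=1: ██
r2=10: █·█
r3=11: ████
r4=100: █···█
r5=101: ██··██
r6=110: █·█·█·█
r7=111: ████████
r8=1000: █·······█

Answer: █
██
█·█
████
█···█
██··██
█·█·█·█
████████
█·······█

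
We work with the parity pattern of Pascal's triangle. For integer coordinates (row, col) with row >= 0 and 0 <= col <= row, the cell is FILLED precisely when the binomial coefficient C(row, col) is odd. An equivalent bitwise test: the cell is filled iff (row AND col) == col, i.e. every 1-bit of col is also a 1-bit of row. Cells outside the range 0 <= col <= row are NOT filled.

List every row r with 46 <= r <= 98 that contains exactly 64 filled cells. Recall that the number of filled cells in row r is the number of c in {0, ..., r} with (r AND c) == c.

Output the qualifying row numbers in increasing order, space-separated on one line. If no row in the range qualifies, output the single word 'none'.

Row r has 2^popcount(r) filled cells, so we need popcount(r) = log2(64) = 6.
Scan r = 46..98 and keep those with exactly 6 one-bits:
r=46=101110 popcount=4 -> skip
r=47=101111 popcount=5 -> skip
r=48=110000 popcount=2 -> skip
r=49=110001 popcount=3 -> skip
r=50=110010 popcount=3 -> skip
r=51=110011 popcount=4 -> skip
r=52=110100 popcount=3 -> skip
r=53=110101 popcount=4 -> skip
r=54=110110 popcount=4 -> skip
r=55=110111 popcount=5 -> skip
r=56=111000 popcount=3 -> skip
r=57=111001 popcount=4 -> skip
r=58=111010 popcount=4 -> skip
r=59=111011 popcount=5 -> skip
r=60=111100 popcount=4 -> skip
r=61=111101 popcount=5 -> skip
r=62=111110 popcount=5 -> skip
r=63=111111 popcount=6 -> KEEP
r=64=1000000 popcount=1 -> skip
r=65=1000001 popcount=2 -> skip
r=66=1000010 popcount=2 -> skip
r=67=1000011 popcount=3 -> skip
r=68=1000100 popcount=2 -> skip
r=69=1000101 popcount=3 -> skip
r=70=1000110 popcount=3 -> skip
r=71=1000111 popcount=4 -> skip
r=72=1001000 popcount=2 -> skip
r=73=1001001 popcount=3 -> skip
r=74=1001010 popcount=3 -> skip
r=75=1001011 popcount=4 -> skip
r=76=1001100 popcount=3 -> skip
r=77=1001101 popcount=4 -> skip
r=78=1001110 popcount=4 -> skip
r=79=1001111 popcount=5 -> skip
r=80=1010000 popcount=2 -> skip
r=81=1010001 popcount=3 -> skip
r=82=1010010 popcount=3 -> skip
r=83=1010011 popcount=4 -> skip
r=84=1010100 popcount=3 -> skip
r=85=1010101 popcount=4 -> skip
r=86=1010110 popcount=4 -> skip
r=87=1010111 popcount=5 -> skip
r=88=1011000 popcount=3 -> skip
r=89=1011001 popcount=4 -> skip
r=90=1011010 popcount=4 -> skip
r=91=1011011 popcount=5 -> skip
r=92=1011100 popcount=4 -> skip
r=93=1011101 popcount=5 -> skip
r=94=1011110 popcount=5 -> skip
r=95=1011111 popcount=6 -> KEEP
r=96=1100000 popcount=2 -> skip
r=97=1100001 popcount=3 -> skip
r=98=1100010 popcount=3 -> skip
Kept rows: 63 95

Answer: 63 95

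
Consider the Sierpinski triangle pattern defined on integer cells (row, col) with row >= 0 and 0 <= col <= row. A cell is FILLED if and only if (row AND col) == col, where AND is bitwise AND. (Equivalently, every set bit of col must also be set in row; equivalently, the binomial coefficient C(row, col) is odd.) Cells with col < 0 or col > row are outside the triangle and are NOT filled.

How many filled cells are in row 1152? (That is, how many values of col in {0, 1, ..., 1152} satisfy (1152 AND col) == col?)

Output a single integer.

Answer: 4

Derivation:
1152 in binary = 10010000000
popcount(1152) = number of 1-bits in 10010000000 = 2
A col c satisfies (1152 AND c) == c iff every set bit of c is also set in 1152; each of the 2 set bits of 1152 can independently be on or off in c.
count = 2^2 = 4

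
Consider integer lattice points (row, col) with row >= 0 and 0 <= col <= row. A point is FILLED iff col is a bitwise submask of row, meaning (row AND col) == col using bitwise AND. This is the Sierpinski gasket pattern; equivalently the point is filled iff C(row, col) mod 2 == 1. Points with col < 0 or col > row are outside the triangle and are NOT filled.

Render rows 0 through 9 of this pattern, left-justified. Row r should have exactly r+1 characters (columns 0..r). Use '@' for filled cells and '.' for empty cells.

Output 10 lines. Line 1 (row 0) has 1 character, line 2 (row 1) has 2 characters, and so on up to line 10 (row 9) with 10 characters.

r0=0: @
r1=1: @@
r2=10: @.@
r3=11: @@@@
r4=100: @...@
r5=101: @@..@@
r6=110: @.@.@.@
r7=111: @@@@@@@@
r8=1000: @.......@
r9=1001: @@......@@

Answer: @
@@
@.@
@@@@
@...@
@@..@@
@.@.@.@
@@@@@@@@
@.......@
@@......@@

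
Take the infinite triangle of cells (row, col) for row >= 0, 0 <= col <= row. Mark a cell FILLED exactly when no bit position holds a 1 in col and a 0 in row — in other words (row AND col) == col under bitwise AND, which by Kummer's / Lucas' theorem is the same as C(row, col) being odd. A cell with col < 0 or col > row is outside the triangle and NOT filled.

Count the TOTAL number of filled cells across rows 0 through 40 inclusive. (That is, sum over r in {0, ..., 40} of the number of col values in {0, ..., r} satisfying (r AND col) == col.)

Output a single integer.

Answer: 301

Derivation:
r0=0 pc0: +1 =1
r1=1 pc1: +2 =3
r2=10 pc1: +2 =5
r3=11 pc2: +4 =9
r4=100 pc1: +2 =11
r5=101 pc2: +4 =15
r6=110 pc2: +4 =19
r7=111 pc3: +8 =27
r8=1000 pc1: +2 =29
r9=1001 pc2: +4 =33
r10=1010 pc2: +4 =37
r11=1011 pc3: +8 =45
r12=1100 pc2: +4 =49
r13=1101 pc3: +8 =57
r14=1110 pc3: +8 =65
r15=1111 pc4: +16 =81
r16=10000 pc1: +2 =83
r17=10001 pc2: +4 =87
r18=10010 pc2: +4 =91
r19=10011 pc3: +8 =99
r20=10100 pc2: +4 =103
r21=10101 pc3: +8 =111
r22=10110 pc3: +8 =119
r23=10111 pc4: +16 =135
r24=11000 pc2: +4 =139
r25=11001 pc3: +8 =147
r26=11010 pc3: +8 =155
r27=11011 pc4: +16 =171
r28=11100 pc3: +8 =179
r29=11101 pc4: +16 =195
r30=11110 pc4: +16 =211
r31=11111 pc5: +32 =243
r32=100000 pc1: +2 =245
r33=100001 pc2: +4 =249
r34=100010 pc2: +4 =253
r35=100011 pc3: +8 =261
r36=100100 pc2: +4 =265
r37=100101 pc3: +8 =273
r38=100110 pc3: +8 =281
r39=100111 pc4: +16 =297
r40=101000 pc2: +4 =301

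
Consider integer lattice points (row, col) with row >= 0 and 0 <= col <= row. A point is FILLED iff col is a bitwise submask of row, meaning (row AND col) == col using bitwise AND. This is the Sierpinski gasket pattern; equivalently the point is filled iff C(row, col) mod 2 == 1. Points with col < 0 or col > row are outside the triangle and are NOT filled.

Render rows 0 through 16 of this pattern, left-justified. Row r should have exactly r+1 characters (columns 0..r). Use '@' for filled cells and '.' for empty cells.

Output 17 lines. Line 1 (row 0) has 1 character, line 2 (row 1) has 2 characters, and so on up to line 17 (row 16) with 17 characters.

Answer: @
@@
@.@
@@@@
@...@
@@..@@
@.@.@.@
@@@@@@@@
@.......@
@@......@@
@.@.....@.@
@@@@....@@@@
@...@...@...@
@@..@@..@@..@@
@.@.@.@.@.@.@.@
@@@@@@@@@@@@@@@@
@...............@

Derivation:
r0=0: @
r1=1: @@
r2=10: @.@
r3=11: @@@@
r4=100: @...@
r5=101: @@..@@
r6=110: @.@.@.@
r7=111: @@@@@@@@
r8=1000: @.......@
r9=1001: @@......@@
r10=1010: @.@.....@.@
r11=1011: @@@@....@@@@
r12=1100: @...@...@...@
r13=1101: @@..@@..@@..@@
r14=1110: @.@.@.@.@.@.@.@
r15=1111: @@@@@@@@@@@@@@@@
r16=10000: @...............@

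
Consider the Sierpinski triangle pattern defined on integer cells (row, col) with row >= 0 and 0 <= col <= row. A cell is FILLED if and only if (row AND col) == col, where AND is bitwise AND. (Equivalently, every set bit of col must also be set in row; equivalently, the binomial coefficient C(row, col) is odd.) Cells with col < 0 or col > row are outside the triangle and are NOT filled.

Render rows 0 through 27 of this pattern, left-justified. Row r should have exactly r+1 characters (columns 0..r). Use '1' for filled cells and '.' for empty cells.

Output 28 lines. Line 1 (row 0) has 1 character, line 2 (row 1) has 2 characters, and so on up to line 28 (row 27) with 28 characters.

r0=0: 1
r1=1: 11
r2=10: 1.1
r3=11: 1111
r4=100: 1...1
r5=101: 11..11
r6=110: 1.1.1.1
r7=111: 11111111
r8=1000: 1.......1
r9=1001: 11......11
r10=1010: 1.1.....1.1
r11=1011: 1111....1111
r12=1100: 1...1...1...1
r13=1101: 11..11..11..11
r14=1110: 1.1.1.1.1.1.1.1
r15=1111: 1111111111111111
r16=10000: 1...............1
r17=10001: 11..............11
r18=10010: 1.1.............1.1
r19=10011: 1111............1111
r20=10100: 1...1...........1...1
r21=10101: 11..11..........11..11
r22=10110: 1.1.1.1.........1.1.1.1
r23=10111: 11111111........11111111
r24=11000: 1.......1.......1.......1
r25=11001: 11......11......11......11
r26=11010: 1.1.....1.1.....1.1.....1.1
r27=11011: 1111....1111....1111....1111

Answer: 1
11
1.1
1111
1...1
11..11
1.1.1.1
11111111
1.......1
11......11
1.1.....1.1
1111....1111
1...1...1...1
11..11..11..11
1.1.1.1.1.1.1.1
1111111111111111
1...............1
11..............11
1.1.............1.1
1111............1111
1...1...........1...1
11..11..........11..11
1.1.1.1.........1.1.1.1
11111111........11111111
1.......1.......1.......1
11......11......11......11
1.1.....1.1.....1.1.....1.1
1111....1111....1111....1111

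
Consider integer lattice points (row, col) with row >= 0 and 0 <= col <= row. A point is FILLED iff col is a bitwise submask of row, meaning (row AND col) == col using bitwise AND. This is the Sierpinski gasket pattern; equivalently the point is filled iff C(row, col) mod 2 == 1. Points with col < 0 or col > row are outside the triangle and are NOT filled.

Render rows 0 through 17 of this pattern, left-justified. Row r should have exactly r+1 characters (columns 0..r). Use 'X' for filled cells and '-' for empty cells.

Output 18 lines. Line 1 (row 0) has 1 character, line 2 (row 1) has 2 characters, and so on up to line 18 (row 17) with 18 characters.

r0=0: X
r1=1: XX
r2=10: X-X
r3=11: XXXX
r4=100: X---X
r5=101: XX--XX
r6=110: X-X-X-X
r7=111: XXXXXXXX
r8=1000: X-------X
r9=1001: XX------XX
r10=1010: X-X-----X-X
r11=1011: XXXX----XXXX
r12=1100: X---X---X---X
r13=1101: XX--XX--XX--XX
r14=1110: X-X-X-X-X-X-X-X
r15=1111: XXXXXXXXXXXXXXXX
r16=10000: X---------------X
r17=10001: XX--------------XX

Answer: X
XX
X-X
XXXX
X---X
XX--XX
X-X-X-X
XXXXXXXX
X-------X
XX------XX
X-X-----X-X
XXXX----XXXX
X---X---X---X
XX--XX--XX--XX
X-X-X-X-X-X-X-X
XXXXXXXXXXXXXXXX
X---------------X
XX--------------XX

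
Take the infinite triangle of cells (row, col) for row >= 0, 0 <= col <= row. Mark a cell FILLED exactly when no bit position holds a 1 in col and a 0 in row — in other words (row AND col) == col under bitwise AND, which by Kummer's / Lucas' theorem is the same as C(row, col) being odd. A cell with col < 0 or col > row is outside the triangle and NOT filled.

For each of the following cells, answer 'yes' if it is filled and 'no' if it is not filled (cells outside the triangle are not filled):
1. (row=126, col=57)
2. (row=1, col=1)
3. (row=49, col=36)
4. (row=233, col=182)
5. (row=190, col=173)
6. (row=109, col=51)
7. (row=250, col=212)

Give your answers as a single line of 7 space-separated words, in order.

Answer: no yes no no no no no

Derivation:
(126,57): row=0b1111110, col=0b111001, row AND col = 0b111000 = 56; 56 != 57 -> empty
(1,1): row=0b1, col=0b1, row AND col = 0b1 = 1; 1 == 1 -> filled
(49,36): row=0b110001, col=0b100100, row AND col = 0b100000 = 32; 32 != 36 -> empty
(233,182): row=0b11101001, col=0b10110110, row AND col = 0b10100000 = 160; 160 != 182 -> empty
(190,173): row=0b10111110, col=0b10101101, row AND col = 0b10101100 = 172; 172 != 173 -> empty
(109,51): row=0b1101101, col=0b110011, row AND col = 0b100001 = 33; 33 != 51 -> empty
(250,212): row=0b11111010, col=0b11010100, row AND col = 0b11010000 = 208; 208 != 212 -> empty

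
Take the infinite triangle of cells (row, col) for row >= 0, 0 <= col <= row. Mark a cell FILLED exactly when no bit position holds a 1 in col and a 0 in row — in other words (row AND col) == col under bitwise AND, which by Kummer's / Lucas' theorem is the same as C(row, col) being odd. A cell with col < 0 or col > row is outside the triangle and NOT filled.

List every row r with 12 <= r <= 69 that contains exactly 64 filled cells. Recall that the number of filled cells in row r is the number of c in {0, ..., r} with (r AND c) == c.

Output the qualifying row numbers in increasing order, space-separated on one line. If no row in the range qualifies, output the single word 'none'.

Row r has 2^popcount(r) filled cells, so we need popcount(r) = log2(64) = 6.
Scan r = 12..69 and keep those with exactly 6 one-bits:
r=12=1100 popcount=2 -> skip
r=13=1101 popcount=3 -> skip
r=14=1110 popcount=3 -> skip
r=15=1111 popcount=4 -> skip
r=16=10000 popcount=1 -> skip
r=17=10001 popcount=2 -> skip
r=18=10010 popcount=2 -> skip
r=19=10011 popcount=3 -> skip
r=20=10100 popcount=2 -> skip
r=21=10101 popcount=3 -> skip
r=22=10110 popcount=3 -> skip
r=23=10111 popcount=4 -> skip
r=24=11000 popcount=2 -> skip
r=25=11001 popcount=3 -> skip
r=26=11010 popcount=3 -> skip
r=27=11011 popcount=4 -> skip
r=28=11100 popcount=3 -> skip
r=29=11101 popcount=4 -> skip
r=30=11110 popcount=4 -> skip
r=31=11111 popcount=5 -> skip
r=32=100000 popcount=1 -> skip
r=33=100001 popcount=2 -> skip
r=34=100010 popcount=2 -> skip
r=35=100011 popcount=3 -> skip
r=36=100100 popcount=2 -> skip
r=37=100101 popcount=3 -> skip
r=38=100110 popcount=3 -> skip
r=39=100111 popcount=4 -> skip
r=40=101000 popcount=2 -> skip
r=41=101001 popcount=3 -> skip
r=42=101010 popcount=3 -> skip
r=43=101011 popcount=4 -> skip
r=44=101100 popcount=3 -> skip
r=45=101101 popcount=4 -> skip
r=46=101110 popcount=4 -> skip
r=47=101111 popcount=5 -> skip
r=48=110000 popcount=2 -> skip
r=49=110001 popcount=3 -> skip
r=50=110010 popcount=3 -> skip
r=51=110011 popcount=4 -> skip
r=52=110100 popcount=3 -> skip
r=53=110101 popcount=4 -> skip
r=54=110110 popcount=4 -> skip
r=55=110111 popcount=5 -> skip
r=56=111000 popcount=3 -> skip
r=57=111001 popcount=4 -> skip
r=58=111010 popcount=4 -> skip
r=59=111011 popcount=5 -> skip
r=60=111100 popcount=4 -> skip
r=61=111101 popcount=5 -> skip
r=62=111110 popcount=5 -> skip
r=63=111111 popcount=6 -> KEEP
r=64=1000000 popcount=1 -> skip
r=65=1000001 popcount=2 -> skip
r=66=1000010 popcount=2 -> skip
r=67=1000011 popcount=3 -> skip
r=68=1000100 popcount=2 -> skip
r=69=1000101 popcount=3 -> skip
Kept rows: 63

Answer: 63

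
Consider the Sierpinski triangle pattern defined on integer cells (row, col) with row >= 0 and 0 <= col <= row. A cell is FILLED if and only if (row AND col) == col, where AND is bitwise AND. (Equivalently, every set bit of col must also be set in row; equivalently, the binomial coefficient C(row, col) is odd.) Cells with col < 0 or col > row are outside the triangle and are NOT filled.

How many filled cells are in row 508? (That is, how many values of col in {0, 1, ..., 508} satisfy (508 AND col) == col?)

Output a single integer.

Answer: 128

Derivation:
508 in binary = 111111100
popcount(508) = number of 1-bits in 111111100 = 7
A col c satisfies (508 AND c) == c iff every set bit of c is also set in 508; each of the 7 set bits of 508 can independently be on or off in c.
count = 2^7 = 128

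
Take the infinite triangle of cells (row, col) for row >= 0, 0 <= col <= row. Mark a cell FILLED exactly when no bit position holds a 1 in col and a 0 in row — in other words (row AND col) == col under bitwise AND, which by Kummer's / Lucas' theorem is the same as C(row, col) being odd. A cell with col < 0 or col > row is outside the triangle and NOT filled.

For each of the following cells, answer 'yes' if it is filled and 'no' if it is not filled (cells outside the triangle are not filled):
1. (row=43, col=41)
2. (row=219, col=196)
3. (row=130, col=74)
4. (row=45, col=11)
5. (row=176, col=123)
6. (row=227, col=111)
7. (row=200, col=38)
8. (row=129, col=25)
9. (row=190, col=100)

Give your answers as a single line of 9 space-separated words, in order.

Answer: yes no no no no no no no no

Derivation:
(43,41): row=0b101011, col=0b101001, row AND col = 0b101001 = 41; 41 == 41 -> filled
(219,196): row=0b11011011, col=0b11000100, row AND col = 0b11000000 = 192; 192 != 196 -> empty
(130,74): row=0b10000010, col=0b1001010, row AND col = 0b10 = 2; 2 != 74 -> empty
(45,11): row=0b101101, col=0b1011, row AND col = 0b1001 = 9; 9 != 11 -> empty
(176,123): row=0b10110000, col=0b1111011, row AND col = 0b110000 = 48; 48 != 123 -> empty
(227,111): row=0b11100011, col=0b1101111, row AND col = 0b1100011 = 99; 99 != 111 -> empty
(200,38): row=0b11001000, col=0b100110, row AND col = 0b0 = 0; 0 != 38 -> empty
(129,25): row=0b10000001, col=0b11001, row AND col = 0b1 = 1; 1 != 25 -> empty
(190,100): row=0b10111110, col=0b1100100, row AND col = 0b100100 = 36; 36 != 100 -> empty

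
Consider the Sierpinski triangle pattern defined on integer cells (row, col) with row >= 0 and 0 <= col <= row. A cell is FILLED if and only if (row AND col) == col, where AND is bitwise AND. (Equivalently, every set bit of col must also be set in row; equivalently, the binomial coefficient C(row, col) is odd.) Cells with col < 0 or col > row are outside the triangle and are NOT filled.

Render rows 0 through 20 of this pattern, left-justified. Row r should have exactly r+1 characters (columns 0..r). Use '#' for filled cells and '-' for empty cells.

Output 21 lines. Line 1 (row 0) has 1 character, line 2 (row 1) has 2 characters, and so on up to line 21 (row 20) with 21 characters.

r0=0: #
r1=1: ##
r2=10: #-#
r3=11: ####
r4=100: #---#
r5=101: ##--##
r6=110: #-#-#-#
r7=111: ########
r8=1000: #-------#
r9=1001: ##------##
r10=1010: #-#-----#-#
r11=1011: ####----####
r12=1100: #---#---#---#
r13=1101: ##--##--##--##
r14=1110: #-#-#-#-#-#-#-#
r15=1111: ################
r16=10000: #---------------#
r17=10001: ##--------------##
r18=10010: #-#-------------#-#
r19=10011: ####------------####
r20=10100: #---#-----------#---#

Answer: #
##
#-#
####
#---#
##--##
#-#-#-#
########
#-------#
##------##
#-#-----#-#
####----####
#---#---#---#
##--##--##--##
#-#-#-#-#-#-#-#
################
#---------------#
##--------------##
#-#-------------#-#
####------------####
#---#-----------#---#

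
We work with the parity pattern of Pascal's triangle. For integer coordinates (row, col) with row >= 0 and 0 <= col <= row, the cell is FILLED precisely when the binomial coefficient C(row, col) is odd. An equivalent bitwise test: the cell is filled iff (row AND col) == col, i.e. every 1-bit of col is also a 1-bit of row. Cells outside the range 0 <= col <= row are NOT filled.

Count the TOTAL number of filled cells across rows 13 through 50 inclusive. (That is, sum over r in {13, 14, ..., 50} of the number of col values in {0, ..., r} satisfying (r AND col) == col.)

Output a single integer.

Answer: 376

Derivation:
r13=1101 pc3: +8 =8
r14=1110 pc3: +8 =16
r15=1111 pc4: +16 =32
r16=10000 pc1: +2 =34
r17=10001 pc2: +4 =38
r18=10010 pc2: +4 =42
r19=10011 pc3: +8 =50
r20=10100 pc2: +4 =54
r21=10101 pc3: +8 =62
r22=10110 pc3: +8 =70
r23=10111 pc4: +16 =86
r24=11000 pc2: +4 =90
r25=11001 pc3: +8 =98
r26=11010 pc3: +8 =106
r27=11011 pc4: +16 =122
r28=11100 pc3: +8 =130
r29=11101 pc4: +16 =146
r30=11110 pc4: +16 =162
r31=11111 pc5: +32 =194
r32=100000 pc1: +2 =196
r33=100001 pc2: +4 =200
r34=100010 pc2: +4 =204
r35=100011 pc3: +8 =212
r36=100100 pc2: +4 =216
r37=100101 pc3: +8 =224
r38=100110 pc3: +8 =232
r39=100111 pc4: +16 =248
r40=101000 pc2: +4 =252
r41=101001 pc3: +8 =260
r42=101010 pc3: +8 =268
r43=101011 pc4: +16 =284
r44=101100 pc3: +8 =292
r45=101101 pc4: +16 =308
r46=101110 pc4: +16 =324
r47=101111 pc5: +32 =356
r48=110000 pc2: +4 =360
r49=110001 pc3: +8 =368
r50=110010 pc3: +8 =376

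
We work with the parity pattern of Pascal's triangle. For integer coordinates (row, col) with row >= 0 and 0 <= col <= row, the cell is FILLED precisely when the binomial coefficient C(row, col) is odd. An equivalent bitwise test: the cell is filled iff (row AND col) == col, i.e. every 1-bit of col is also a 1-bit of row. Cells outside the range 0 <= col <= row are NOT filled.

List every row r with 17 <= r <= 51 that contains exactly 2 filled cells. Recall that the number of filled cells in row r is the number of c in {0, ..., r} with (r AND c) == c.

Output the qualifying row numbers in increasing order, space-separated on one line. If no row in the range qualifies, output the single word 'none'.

Row r has 2^popcount(r) filled cells, so we need popcount(r) = log2(2) = 1.
Scan r = 17..51 and keep those with exactly 1 one-bits:
r=17=10001 popcount=2 -> skip
r=18=10010 popcount=2 -> skip
r=19=10011 popcount=3 -> skip
r=20=10100 popcount=2 -> skip
r=21=10101 popcount=3 -> skip
r=22=10110 popcount=3 -> skip
r=23=10111 popcount=4 -> skip
r=24=11000 popcount=2 -> skip
r=25=11001 popcount=3 -> skip
r=26=11010 popcount=3 -> skip
r=27=11011 popcount=4 -> skip
r=28=11100 popcount=3 -> skip
r=29=11101 popcount=4 -> skip
r=30=11110 popcount=4 -> skip
r=31=11111 popcount=5 -> skip
r=32=100000 popcount=1 -> KEEP
r=33=100001 popcount=2 -> skip
r=34=100010 popcount=2 -> skip
r=35=100011 popcount=3 -> skip
r=36=100100 popcount=2 -> skip
r=37=100101 popcount=3 -> skip
r=38=100110 popcount=3 -> skip
r=39=100111 popcount=4 -> skip
r=40=101000 popcount=2 -> skip
r=41=101001 popcount=3 -> skip
r=42=101010 popcount=3 -> skip
r=43=101011 popcount=4 -> skip
r=44=101100 popcount=3 -> skip
r=45=101101 popcount=4 -> skip
r=46=101110 popcount=4 -> skip
r=47=101111 popcount=5 -> skip
r=48=110000 popcount=2 -> skip
r=49=110001 popcount=3 -> skip
r=50=110010 popcount=3 -> skip
r=51=110011 popcount=4 -> skip
Kept rows: 32

Answer: 32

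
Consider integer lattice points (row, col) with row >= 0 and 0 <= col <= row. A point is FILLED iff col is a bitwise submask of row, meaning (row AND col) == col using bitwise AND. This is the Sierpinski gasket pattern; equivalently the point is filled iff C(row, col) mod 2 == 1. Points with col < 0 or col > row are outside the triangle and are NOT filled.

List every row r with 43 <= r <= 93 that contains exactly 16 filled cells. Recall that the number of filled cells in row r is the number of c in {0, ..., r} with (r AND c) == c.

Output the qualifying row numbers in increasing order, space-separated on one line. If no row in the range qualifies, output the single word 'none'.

Answer: 43 45 46 51 53 54 57 58 60 71 75 77 78 83 85 86 89 90 92

Derivation:
Row r has 2^popcount(r) filled cells, so we need popcount(r) = log2(16) = 4.
Scan r = 43..93 and keep those with exactly 4 one-bits:
r=43=101011 popcount=4 -> KEEP
r=44=101100 popcount=3 -> skip
r=45=101101 popcount=4 -> KEEP
r=46=101110 popcount=4 -> KEEP
r=47=101111 popcount=5 -> skip
r=48=110000 popcount=2 -> skip
r=49=110001 popcount=3 -> skip
r=50=110010 popcount=3 -> skip
r=51=110011 popcount=4 -> KEEP
r=52=110100 popcount=3 -> skip
r=53=110101 popcount=4 -> KEEP
r=54=110110 popcount=4 -> KEEP
r=55=110111 popcount=5 -> skip
r=56=111000 popcount=3 -> skip
r=57=111001 popcount=4 -> KEEP
r=58=111010 popcount=4 -> KEEP
r=59=111011 popcount=5 -> skip
r=60=111100 popcount=4 -> KEEP
r=61=111101 popcount=5 -> skip
r=62=111110 popcount=5 -> skip
r=63=111111 popcount=6 -> skip
r=64=1000000 popcount=1 -> skip
r=65=1000001 popcount=2 -> skip
r=66=1000010 popcount=2 -> skip
r=67=1000011 popcount=3 -> skip
r=68=1000100 popcount=2 -> skip
r=69=1000101 popcount=3 -> skip
r=70=1000110 popcount=3 -> skip
r=71=1000111 popcount=4 -> KEEP
r=72=1001000 popcount=2 -> skip
r=73=1001001 popcount=3 -> skip
r=74=1001010 popcount=3 -> skip
r=75=1001011 popcount=4 -> KEEP
r=76=1001100 popcount=3 -> skip
r=77=1001101 popcount=4 -> KEEP
r=78=1001110 popcount=4 -> KEEP
r=79=1001111 popcount=5 -> skip
r=80=1010000 popcount=2 -> skip
r=81=1010001 popcount=3 -> skip
r=82=1010010 popcount=3 -> skip
r=83=1010011 popcount=4 -> KEEP
r=84=1010100 popcount=3 -> skip
r=85=1010101 popcount=4 -> KEEP
r=86=1010110 popcount=4 -> KEEP
r=87=1010111 popcount=5 -> skip
r=88=1011000 popcount=3 -> skip
r=89=1011001 popcount=4 -> KEEP
r=90=1011010 popcount=4 -> KEEP
r=91=1011011 popcount=5 -> skip
r=92=1011100 popcount=4 -> KEEP
r=93=1011101 popcount=5 -> skip
Kept rows: 43 45 46 51 53 54 57 58 60 71 75 77 78 83 85 86 89 90 92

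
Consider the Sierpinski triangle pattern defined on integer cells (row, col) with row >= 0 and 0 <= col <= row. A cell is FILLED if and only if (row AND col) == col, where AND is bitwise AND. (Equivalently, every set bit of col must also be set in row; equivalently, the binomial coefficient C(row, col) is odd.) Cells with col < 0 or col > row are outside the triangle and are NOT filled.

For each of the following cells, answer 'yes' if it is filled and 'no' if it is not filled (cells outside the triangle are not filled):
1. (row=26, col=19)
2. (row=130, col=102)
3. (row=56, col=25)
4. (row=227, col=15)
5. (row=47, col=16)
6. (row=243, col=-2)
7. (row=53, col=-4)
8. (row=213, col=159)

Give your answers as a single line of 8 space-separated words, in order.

(26,19): row=0b11010, col=0b10011, row AND col = 0b10010 = 18; 18 != 19 -> empty
(130,102): row=0b10000010, col=0b1100110, row AND col = 0b10 = 2; 2 != 102 -> empty
(56,25): row=0b111000, col=0b11001, row AND col = 0b11000 = 24; 24 != 25 -> empty
(227,15): row=0b11100011, col=0b1111, row AND col = 0b11 = 3; 3 != 15 -> empty
(47,16): row=0b101111, col=0b10000, row AND col = 0b0 = 0; 0 != 16 -> empty
(243,-2): col outside [0, 243] -> not filled
(53,-4): col outside [0, 53] -> not filled
(213,159): row=0b11010101, col=0b10011111, row AND col = 0b10010101 = 149; 149 != 159 -> empty

Answer: no no no no no no no no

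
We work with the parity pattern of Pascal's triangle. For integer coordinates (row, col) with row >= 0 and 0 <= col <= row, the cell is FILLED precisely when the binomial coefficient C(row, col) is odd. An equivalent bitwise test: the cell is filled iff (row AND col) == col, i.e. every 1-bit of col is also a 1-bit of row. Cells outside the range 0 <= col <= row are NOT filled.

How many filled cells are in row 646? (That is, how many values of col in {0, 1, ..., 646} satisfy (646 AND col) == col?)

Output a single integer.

646 in binary = 1010000110
popcount(646) = number of 1-bits in 1010000110 = 4
A col c satisfies (646 AND c) == c iff every set bit of c is also set in 646; each of the 4 set bits of 646 can independently be on or off in c.
count = 2^4 = 16

Answer: 16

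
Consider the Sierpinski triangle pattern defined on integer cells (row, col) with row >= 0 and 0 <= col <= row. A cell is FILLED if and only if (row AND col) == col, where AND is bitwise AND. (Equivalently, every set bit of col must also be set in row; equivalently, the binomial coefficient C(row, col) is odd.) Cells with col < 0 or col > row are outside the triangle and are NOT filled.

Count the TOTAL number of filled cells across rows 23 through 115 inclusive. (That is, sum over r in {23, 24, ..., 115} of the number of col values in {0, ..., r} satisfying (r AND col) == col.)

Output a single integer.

r23=10111 pc4: +16 =16
r24=11000 pc2: +4 =20
r25=11001 pc3: +8 =28
r26=11010 pc3: +8 =36
r27=11011 pc4: +16 =52
r28=11100 pc3: +8 =60
r29=11101 pc4: +16 =76
r30=11110 pc4: +16 =92
r31=11111 pc5: +32 =124
r32=100000 pc1: +2 =126
r33=100001 pc2: +4 =130
r34=100010 pc2: +4 =134
r35=100011 pc3: +8 =142
r36=100100 pc2: +4 =146
r37=100101 pc3: +8 =154
r38=100110 pc3: +8 =162
r39=100111 pc4: +16 =178
r40=101000 pc2: +4 =182
r41=101001 pc3: +8 =190
r42=101010 pc3: +8 =198
r43=101011 pc4: +16 =214
r44=101100 pc3: +8 =222
r45=101101 pc4: +16 =238
r46=101110 pc4: +16 =254
r47=101111 pc5: +32 =286
r48=110000 pc2: +4 =290
r49=110001 pc3: +8 =298
r50=110010 pc3: +8 =306
r51=110011 pc4: +16 =322
r52=110100 pc3: +8 =330
r53=110101 pc4: +16 =346
r54=110110 pc4: +16 =362
r55=110111 pc5: +32 =394
r56=111000 pc3: +8 =402
r57=111001 pc4: +16 =418
r58=111010 pc4: +16 =434
r59=111011 pc5: +32 =466
r60=111100 pc4: +16 =482
r61=111101 pc5: +32 =514
r62=111110 pc5: +32 =546
r63=111111 pc6: +64 =610
r64=1000000 pc1: +2 =612
r65=1000001 pc2: +4 =616
r66=1000010 pc2: +4 =620
r67=1000011 pc3: +8 =628
r68=1000100 pc2: +4 =632
r69=1000101 pc3: +8 =640
r70=1000110 pc3: +8 =648
r71=1000111 pc4: +16 =664
r72=1001000 pc2: +4 =668
r73=1001001 pc3: +8 =676
r74=1001010 pc3: +8 =684
r75=1001011 pc4: +16 =700
r76=1001100 pc3: +8 =708
r77=1001101 pc4: +16 =724
r78=1001110 pc4: +16 =740
r79=1001111 pc5: +32 =772
r80=1010000 pc2: +4 =776
r81=1010001 pc3: +8 =784
r82=1010010 pc3: +8 =792
r83=1010011 pc4: +16 =808
r84=1010100 pc3: +8 =816
r85=1010101 pc4: +16 =832
r86=1010110 pc4: +16 =848
r87=1010111 pc5: +32 =880
r88=1011000 pc3: +8 =888
r89=1011001 pc4: +16 =904
r90=1011010 pc4: +16 =920
r91=1011011 pc5: +32 =952
r92=1011100 pc4: +16 =968
r93=1011101 pc5: +32 =1000
r94=1011110 pc5: +32 =1032
r95=1011111 pc6: +64 =1096
r96=1100000 pc2: +4 =1100
r97=1100001 pc3: +8 =1108
r98=1100010 pc3: +8 =1116
r99=1100011 pc4: +16 =1132
r100=1100100 pc3: +8 =1140
r101=1100101 pc4: +16 =1156
r102=1100110 pc4: +16 =1172
r103=1100111 pc5: +32 =1204
r104=1101000 pc3: +8 =1212
r105=1101001 pc4: +16 =1228
r106=1101010 pc4: +16 =1244
r107=1101011 pc5: +32 =1276
r108=1101100 pc4: +16 =1292
r109=1101101 pc5: +32 =1324
r110=1101110 pc5: +32 =1356
r111=1101111 pc6: +64 =1420
r112=1110000 pc3: +8 =1428
r113=1110001 pc4: +16 =1444
r114=1110010 pc4: +16 =1460
r115=1110011 pc5: +32 =1492

Answer: 1492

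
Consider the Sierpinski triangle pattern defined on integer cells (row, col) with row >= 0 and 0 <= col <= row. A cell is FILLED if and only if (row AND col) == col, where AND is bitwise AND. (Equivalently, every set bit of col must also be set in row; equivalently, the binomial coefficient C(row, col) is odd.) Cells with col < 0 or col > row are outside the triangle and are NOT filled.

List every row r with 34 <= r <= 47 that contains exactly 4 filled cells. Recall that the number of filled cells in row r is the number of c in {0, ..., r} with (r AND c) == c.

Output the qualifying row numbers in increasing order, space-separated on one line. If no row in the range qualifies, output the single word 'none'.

Answer: 34 36 40

Derivation:
Row r has 2^popcount(r) filled cells, so we need popcount(r) = log2(4) = 2.
Scan r = 34..47 and keep those with exactly 2 one-bits:
r=34=100010 popcount=2 -> KEEP
r=35=100011 popcount=3 -> skip
r=36=100100 popcount=2 -> KEEP
r=37=100101 popcount=3 -> skip
r=38=100110 popcount=3 -> skip
r=39=100111 popcount=4 -> skip
r=40=101000 popcount=2 -> KEEP
r=41=101001 popcount=3 -> skip
r=42=101010 popcount=3 -> skip
r=43=101011 popcount=4 -> skip
r=44=101100 popcount=3 -> skip
r=45=101101 popcount=4 -> skip
r=46=101110 popcount=4 -> skip
r=47=101111 popcount=5 -> skip
Kept rows: 34 36 40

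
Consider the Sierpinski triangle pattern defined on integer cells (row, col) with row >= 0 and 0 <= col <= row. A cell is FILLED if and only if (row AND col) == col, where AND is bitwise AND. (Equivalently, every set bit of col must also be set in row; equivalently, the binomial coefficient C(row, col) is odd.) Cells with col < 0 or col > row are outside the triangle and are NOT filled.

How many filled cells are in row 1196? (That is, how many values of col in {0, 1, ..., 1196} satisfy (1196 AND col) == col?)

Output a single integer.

Answer: 32

Derivation:
1196 in binary = 10010101100
popcount(1196) = number of 1-bits in 10010101100 = 5
A col c satisfies (1196 AND c) == c iff every set bit of c is also set in 1196; each of the 5 set bits of 1196 can independently be on or off in c.
count = 2^5 = 32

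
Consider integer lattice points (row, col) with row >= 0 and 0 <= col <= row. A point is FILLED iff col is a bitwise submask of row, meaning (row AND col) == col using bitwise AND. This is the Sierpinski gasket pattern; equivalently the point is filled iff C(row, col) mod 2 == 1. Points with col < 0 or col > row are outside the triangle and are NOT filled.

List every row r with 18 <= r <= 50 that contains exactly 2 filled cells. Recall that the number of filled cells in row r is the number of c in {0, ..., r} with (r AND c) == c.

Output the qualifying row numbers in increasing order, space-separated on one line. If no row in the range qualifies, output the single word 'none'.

Answer: 32

Derivation:
Row r has 2^popcount(r) filled cells, so we need popcount(r) = log2(2) = 1.
Scan r = 18..50 and keep those with exactly 1 one-bits:
r=18=10010 popcount=2 -> skip
r=19=10011 popcount=3 -> skip
r=20=10100 popcount=2 -> skip
r=21=10101 popcount=3 -> skip
r=22=10110 popcount=3 -> skip
r=23=10111 popcount=4 -> skip
r=24=11000 popcount=2 -> skip
r=25=11001 popcount=3 -> skip
r=26=11010 popcount=3 -> skip
r=27=11011 popcount=4 -> skip
r=28=11100 popcount=3 -> skip
r=29=11101 popcount=4 -> skip
r=30=11110 popcount=4 -> skip
r=31=11111 popcount=5 -> skip
r=32=100000 popcount=1 -> KEEP
r=33=100001 popcount=2 -> skip
r=34=100010 popcount=2 -> skip
r=35=100011 popcount=3 -> skip
r=36=100100 popcount=2 -> skip
r=37=100101 popcount=3 -> skip
r=38=100110 popcount=3 -> skip
r=39=100111 popcount=4 -> skip
r=40=101000 popcount=2 -> skip
r=41=101001 popcount=3 -> skip
r=42=101010 popcount=3 -> skip
r=43=101011 popcount=4 -> skip
r=44=101100 popcount=3 -> skip
r=45=101101 popcount=4 -> skip
r=46=101110 popcount=4 -> skip
r=47=101111 popcount=5 -> skip
r=48=110000 popcount=2 -> skip
r=49=110001 popcount=3 -> skip
r=50=110010 popcount=3 -> skip
Kept rows: 32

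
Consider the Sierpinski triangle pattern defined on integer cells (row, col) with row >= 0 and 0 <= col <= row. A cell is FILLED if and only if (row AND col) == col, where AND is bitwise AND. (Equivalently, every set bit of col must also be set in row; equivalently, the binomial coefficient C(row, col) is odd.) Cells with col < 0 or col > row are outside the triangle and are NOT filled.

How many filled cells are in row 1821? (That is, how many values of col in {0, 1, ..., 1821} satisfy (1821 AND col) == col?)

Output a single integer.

Answer: 128

Derivation:
1821 in binary = 11100011101
popcount(1821) = number of 1-bits in 11100011101 = 7
A col c satisfies (1821 AND c) == c iff every set bit of c is also set in 1821; each of the 7 set bits of 1821 can independently be on or off in c.
count = 2^7 = 128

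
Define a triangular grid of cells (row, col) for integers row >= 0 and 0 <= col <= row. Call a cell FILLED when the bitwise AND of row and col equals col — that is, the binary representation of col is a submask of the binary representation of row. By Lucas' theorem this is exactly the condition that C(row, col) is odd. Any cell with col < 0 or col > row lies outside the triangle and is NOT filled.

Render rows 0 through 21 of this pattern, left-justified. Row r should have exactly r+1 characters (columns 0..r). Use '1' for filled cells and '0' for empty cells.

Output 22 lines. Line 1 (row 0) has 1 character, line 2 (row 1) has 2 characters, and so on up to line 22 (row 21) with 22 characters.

Answer: 1
11
101
1111
10001
110011
1010101
11111111
100000001
1100000011
10100000101
111100001111
1000100010001
11001100110011
101010101010101
1111111111111111
10000000000000001
110000000000000011
1010000000000000101
11110000000000001111
100010000000000010001
1100110000000000110011

Derivation:
r0=0: 1
r1=1: 11
r2=10: 101
r3=11: 1111
r4=100: 10001
r5=101: 110011
r6=110: 1010101
r7=111: 11111111
r8=1000: 100000001
r9=1001: 1100000011
r10=1010: 10100000101
r11=1011: 111100001111
r12=1100: 1000100010001
r13=1101: 11001100110011
r14=1110: 101010101010101
r15=1111: 1111111111111111
r16=10000: 10000000000000001
r17=10001: 110000000000000011
r18=10010: 1010000000000000101
r19=10011: 11110000000000001111
r20=10100: 100010000000000010001
r21=10101: 1100110000000000110011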